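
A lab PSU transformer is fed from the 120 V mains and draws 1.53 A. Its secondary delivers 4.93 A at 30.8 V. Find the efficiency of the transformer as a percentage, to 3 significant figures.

η ≈ 82.7%

P_in = 120 × 1.53 = 183.600 W.
P_out = 30.8 × 4.93 = 151.844 W.
η = P_out/P_in = 151.844/183.600 = 0.827.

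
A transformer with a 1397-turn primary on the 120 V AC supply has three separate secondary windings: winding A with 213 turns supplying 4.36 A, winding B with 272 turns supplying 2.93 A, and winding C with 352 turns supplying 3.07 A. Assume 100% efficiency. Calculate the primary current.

I_p ≈ 2.01 A

V_A = 120 × 213/1397 = 18.296 V; V_B = 120 × 272/1397 = 23.364 V; V_C = 120 × 352/1397 = 30.236 V.
P_out = V_A I_A + V_B I_B + V_C I_C = 18.296×4.36 + 23.364×2.93 + 30.236×3.07 = 79.772 + 68.458 + 92.825 = 241.05 W.
Ideal ⇒ P_in = P_out, so I_p = P_out/V_p = 241.05/120 = 2.01 A.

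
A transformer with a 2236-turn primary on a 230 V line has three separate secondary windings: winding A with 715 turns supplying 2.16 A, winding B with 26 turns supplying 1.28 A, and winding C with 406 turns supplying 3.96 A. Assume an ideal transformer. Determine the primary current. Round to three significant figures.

V_A = 230 × 715/2236 = 73.547 V; V_B = 230 × 26/2236 = 2.6744 V; V_C = 230 × 406/2236 = 41.762 V.
P_out = V_A I_A + V_B I_B + V_C I_C = 73.547×2.16 + 2.6744×1.28 + 41.762×3.96 = 158.86 + 3.4233 + 165.38 = 327.66 W.
Ideal ⇒ P_in = P_out, so I_p = P_out/V_p = 327.66/230 = 1.42 A.

I_p ≈ 1.42 A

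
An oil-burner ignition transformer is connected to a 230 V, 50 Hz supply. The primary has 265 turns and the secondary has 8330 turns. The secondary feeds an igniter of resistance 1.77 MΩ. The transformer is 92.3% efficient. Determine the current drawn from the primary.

V_s = 230 × 8330/265 = 7229.8 V.
I_s = V_s/R = 7229.8/(1.77×10^6) = 0.0040846 A.
P_out = V_s I_s = 7229.8 × 0.0040846 = 29.531 W.
P_in = P_out/η = 29.531/0.923 = 31.995 W.
I_p = P_in/V_p = 31.995/230 = 0.139 A.

I_p ≈ 0.139 A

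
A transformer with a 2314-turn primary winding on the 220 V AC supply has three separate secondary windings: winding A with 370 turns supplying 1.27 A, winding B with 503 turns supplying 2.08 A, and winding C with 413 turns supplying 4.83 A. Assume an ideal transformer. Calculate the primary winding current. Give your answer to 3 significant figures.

V_A = 220 × 370/2314 = 35.177 V; V_B = 220 × 503/2314 = 47.822 V; V_C = 220 × 413/2314 = 39.265 V.
P_out = V_A I_A + V_B I_B + V_C I_C = 35.177×1.27 + 47.822×2.08 + 39.265×4.83 = 44.675 + 99.470 + 189.65 = 333.80 W.
Ideal ⇒ P_in = P_out, so I_p = P_out/V_p = 333.80/220 = 1.52 A.

I_p ≈ 1.52 A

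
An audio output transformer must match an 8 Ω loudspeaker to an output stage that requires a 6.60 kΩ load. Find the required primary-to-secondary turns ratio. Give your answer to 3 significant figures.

Z_p/Z_s = (N_p/N_s)², so N_p/N_s = √(6600/8) = √825 = 28.7.

N_p/N_s ≈ 28.7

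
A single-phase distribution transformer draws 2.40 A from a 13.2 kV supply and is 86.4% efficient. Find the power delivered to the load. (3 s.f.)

P_in = V_p I_p = 13200 × 2.40 = 31680 W.
P_out = η P_in = 0.864 × 31680 = 27400 W.

P_out ≈ 27400 W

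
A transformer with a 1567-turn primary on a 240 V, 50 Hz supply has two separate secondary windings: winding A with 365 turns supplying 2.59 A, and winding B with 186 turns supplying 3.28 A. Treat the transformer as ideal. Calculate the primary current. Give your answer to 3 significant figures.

V_A = 240 × 365/1567 = 55.903 V; V_B = 240 × 186/1567 = 28.488 V.
P_out = V_A I_A + V_B I_B = 55.903×2.59 + 28.488×3.28 = 144.79 + 93.439 = 238.23 W.
Ideal ⇒ P_in = P_out, so I_p = P_out/V_p = 238.23/240 = 0.993 A.

I_p ≈ 0.993 A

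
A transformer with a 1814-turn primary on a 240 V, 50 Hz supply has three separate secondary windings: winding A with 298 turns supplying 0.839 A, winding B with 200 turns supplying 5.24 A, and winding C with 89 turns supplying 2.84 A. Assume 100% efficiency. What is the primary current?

V_A = 240 × 298/1814 = 39.427 V; V_B = 240 × 200/1814 = 26.461 V; V_C = 240 × 89/1814 = 11.775 V.
P_out = V_A I_A + V_B I_B + V_C I_C = 39.427×0.839 + 26.461×5.24 + 11.775×2.84 = 33.079 + 138.65 + 33.441 = 205.18 W.
Ideal ⇒ P_in = P_out, so I_p = P_out/V_p = 205.18/240 = 0.855 A.

I_p ≈ 0.855 A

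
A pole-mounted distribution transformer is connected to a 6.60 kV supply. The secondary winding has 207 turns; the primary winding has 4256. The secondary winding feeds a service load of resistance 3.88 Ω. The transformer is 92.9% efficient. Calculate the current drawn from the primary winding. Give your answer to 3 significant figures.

I_p ≈ 4.33 A

V_s = 6600 × 207/4256 = 321.01 V.
I_s = V_s/R = 321.01/3.88 = 82.733 A.
P_out = V_s I_s = 321.01 × 82.733 = 26558 W.
P_in = P_out/η = 26558/0.929 = 28588 W.
I_p = P_in/V_p = 28588/6600 = 4.33 A.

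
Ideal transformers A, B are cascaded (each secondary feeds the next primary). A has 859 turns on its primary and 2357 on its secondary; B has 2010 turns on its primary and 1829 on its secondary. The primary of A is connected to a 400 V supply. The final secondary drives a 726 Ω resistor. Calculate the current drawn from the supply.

I_supply ≈ 3.43 A

After A: V = 400.00 × 2357/859 = 1097.6 V.
After B: V = 1097.6 × 1829/2010 = 998.72 V.
I_load = 998.72/726 = 1.3756 A, so P_out = 998.72 × 1.3756 = 1373.9 W.
All ideal ⇒ P_in = P_out, so I_supply = 1373.9/400 = 3.43 A.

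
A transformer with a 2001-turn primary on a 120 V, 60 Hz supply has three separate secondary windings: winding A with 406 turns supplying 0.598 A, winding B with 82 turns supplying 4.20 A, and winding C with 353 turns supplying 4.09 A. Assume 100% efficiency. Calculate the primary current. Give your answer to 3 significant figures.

I_p ≈ 1.01 A

V_A = 120 × 406/2001 = 24.348 V; V_B = 120 × 82/2001 = 4.9175 V; V_C = 120 × 353/2001 = 21.169 V.
P_out = V_A I_A + V_B I_B + V_C I_C = 24.348×0.598 + 4.9175×4.20 + 21.169×4.09 = 14.560 + 20.654 + 86.583 = 121.80 W.
Ideal ⇒ P_in = P_out, so I_p = P_out/V_p = 121.80/120 = 1.01 A.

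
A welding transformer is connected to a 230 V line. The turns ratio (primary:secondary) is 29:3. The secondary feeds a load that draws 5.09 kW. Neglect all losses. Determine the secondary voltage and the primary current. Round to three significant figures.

V_s ≈ 23.8 V, I_p ≈ 22.1 A

V_s = V_p × N_s/N_p = 230 × 3/29 = 23.793 V.
I_s = P/V_s = 5090/23.793 = 213.93 A.
I_p = I_s × N_s/N_p = 213.93 × 3/29 = 22.1 A.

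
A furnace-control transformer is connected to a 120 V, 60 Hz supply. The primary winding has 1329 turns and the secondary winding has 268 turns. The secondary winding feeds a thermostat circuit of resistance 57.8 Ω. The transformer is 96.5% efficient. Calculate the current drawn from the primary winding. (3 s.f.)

I_p ≈ 0.0875 A

V_s = 120 × 268/1329 = 24.199 V.
I_s = V_s/R = 24.199/57.8 = 0.41866 A.
P_out = V_s I_s = 24.199 × 0.41866 = 10.131 W.
P_in = P_out/η = 10.131/0.965 = 10.498 W.
I_p = P_in/V_p = 10.498/120 = 0.0875 A.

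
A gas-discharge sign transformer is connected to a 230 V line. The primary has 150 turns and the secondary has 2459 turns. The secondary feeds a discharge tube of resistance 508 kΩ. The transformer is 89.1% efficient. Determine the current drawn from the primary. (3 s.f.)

I_p ≈ 0.137 A

V_s = 230 × 2459/150 = 3770.5 V.
I_s = V_s/R = 3770.5/508000 = 0.0074222 A.
P_out = V_s I_s = 3770.5 × 0.0074222 = 27.985 W.
P_in = P_out/η = 27.985/0.891 = 31.409 W.
I_p = P_in/V_p = 31.409/230 = 0.137 A.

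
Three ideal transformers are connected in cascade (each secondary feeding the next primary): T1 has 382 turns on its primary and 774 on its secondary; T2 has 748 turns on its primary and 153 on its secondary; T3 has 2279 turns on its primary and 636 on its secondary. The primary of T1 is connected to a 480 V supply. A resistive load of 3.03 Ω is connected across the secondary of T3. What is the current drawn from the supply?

After T1: V = 480.00 × 774/382 = 972.57 V.
After T2: V = 972.57 × 153/748 = 198.93 V.
After T3: V = 198.93 × 636/2279 = 55.516 V.
I_load = 55.516/3.03 = 18.322 A, so P_out = 55.516 × 18.322 = 1017.2 W.
All ideal ⇒ P_in = P_out, so I_supply = 1017.2/480 = 2.12 A.

I_supply ≈ 2.12 A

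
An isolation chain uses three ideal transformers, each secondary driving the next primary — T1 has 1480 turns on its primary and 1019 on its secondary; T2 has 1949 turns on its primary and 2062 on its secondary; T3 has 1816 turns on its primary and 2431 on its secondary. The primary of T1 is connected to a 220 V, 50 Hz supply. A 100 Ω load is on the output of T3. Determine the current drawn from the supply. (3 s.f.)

I_supply ≈ 2.09 A

Secondary of T1: V = 220.00 × 1019/1480 = 151.47 V.
Secondary of T2: V = 151.47 × 2062/1949 = 160.26 V.
Secondary of T3: V = 160.26 × 2431/1816 = 214.53 V.
I_load = 214.53/100 = 2.1453 A, so P_out = 214.53 × 2.1453 = 460.22 W.
All ideal ⇒ P_in = P_out, so I_supply = 460.22/220 = 2.09 A.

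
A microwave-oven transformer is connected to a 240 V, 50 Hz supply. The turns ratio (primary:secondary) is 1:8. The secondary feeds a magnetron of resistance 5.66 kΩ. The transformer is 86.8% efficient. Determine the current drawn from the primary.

I_p ≈ 3.13 A

V_s = 240 × 8/1 = 1920.0 V.
I_s = V_s/R = 1920.0/5660 = 0.33922 A.
P_out = V_s I_s = 1920.0 × 0.33922 = 651.31 W.
P_in = P_out/η = 651.31/0.868 = 750.35 W.
I_p = P_in/V_p = 750.35/240 = 3.13 A.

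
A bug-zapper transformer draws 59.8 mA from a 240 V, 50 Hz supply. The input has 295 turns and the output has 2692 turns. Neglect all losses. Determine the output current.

I_out/I_in = N_in/N_out, so I_out = 0.0598 × 295/2692 = 0.00655 A.

I_out ≈ 0.00655 A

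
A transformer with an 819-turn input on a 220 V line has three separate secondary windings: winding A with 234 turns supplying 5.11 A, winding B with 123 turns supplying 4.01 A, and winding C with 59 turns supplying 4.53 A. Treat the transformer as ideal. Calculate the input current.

I_in ≈ 2.39 A

V_A = 220 × 234/819 = 62.857 V; V_B = 220 × 123/819 = 33.040 V; V_C = 220 × 59/819 = 15.849 V.
P_out = V_A I_A + V_B I_B + V_C I_C = 62.857×5.11 + 33.040×4.01 + 15.849×4.53 = 321.20 + 132.49 + 71.794 = 525.49 W.
Ideal ⇒ P_in = P_out, so I_in = P_out/V_in = 525.49/220 = 2.39 A.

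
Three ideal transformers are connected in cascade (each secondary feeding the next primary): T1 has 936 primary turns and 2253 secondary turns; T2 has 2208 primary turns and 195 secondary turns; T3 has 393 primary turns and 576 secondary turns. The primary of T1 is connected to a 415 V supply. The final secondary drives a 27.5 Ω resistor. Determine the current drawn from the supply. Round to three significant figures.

Secondary of T1: V = 415.00 × 2253/936 = 998.93 V.
Secondary of T2: V = 998.93 × 195/2208 = 88.220 V.
Secondary of T3: V = 88.220 × 576/393 = 129.30 V.
I_load = 129.30/27.5 = 4.7018 A, so P_out = 129.30 × 4.7018 = 607.95 W.
All ideal ⇒ P_in = P_out, so I_supply = 607.95/415 = 1.46 A.

I_supply ≈ 1.46 A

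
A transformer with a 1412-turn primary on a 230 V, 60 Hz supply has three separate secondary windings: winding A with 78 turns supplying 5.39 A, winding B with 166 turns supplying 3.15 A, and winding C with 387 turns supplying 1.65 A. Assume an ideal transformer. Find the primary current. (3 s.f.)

I_p ≈ 1.12 A

V_A = 230 × 78/1412 = 12.705 V; V_B = 230 × 166/1412 = 27.040 V; V_C = 230 × 387/1412 = 63.038 V.
P_out = V_A I_A + V_B I_B + V_C I_C = 12.705×5.39 + 27.040×3.15 + 63.038×1.65 = 68.482 + 85.175 + 104.01 = 257.67 W.
Ideal ⇒ P_in = P_out, so I_p = P_out/V_p = 257.67/230 = 1.12 A.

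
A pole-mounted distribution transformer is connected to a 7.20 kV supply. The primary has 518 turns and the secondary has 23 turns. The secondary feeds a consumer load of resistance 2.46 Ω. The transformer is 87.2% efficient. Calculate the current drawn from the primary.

I_p ≈ 6.62 A

V_s = 7200 × 23/518 = 319.69 V.
I_s = V_s/R = 319.69/2.46 = 129.96 A.
P_out = V_s I_s = 319.69 × 129.96 = 41546 W.
P_in = P_out/η = 41546/0.872 = 47644 W.
I_p = P_in/V_p = 47644/7200 = 6.62 A.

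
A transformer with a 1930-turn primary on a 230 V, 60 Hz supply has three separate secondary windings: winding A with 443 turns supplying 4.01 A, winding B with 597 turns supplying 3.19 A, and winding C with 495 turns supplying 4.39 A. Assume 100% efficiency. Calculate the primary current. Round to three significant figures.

I_p ≈ 3.03 A

V_A = 230 × 443/1930 = 52.793 V; V_B = 230 × 597/1930 = 71.145 V; V_C = 230 × 495/1930 = 58.990 V.
P_out = V_A I_A + V_B I_B + V_C I_C = 52.793×4.01 + 71.145×3.19 + 58.990×4.39 = 211.70 + 226.95 + 258.96 = 697.62 W.
Ideal ⇒ P_in = P_out, so I_p = P_out/V_p = 697.62/230 = 3.03 A.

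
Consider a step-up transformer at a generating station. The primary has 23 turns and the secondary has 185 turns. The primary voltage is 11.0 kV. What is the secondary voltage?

V_s/V_p = N_s/N_p, so V_s = 11000 × 185/23 = 88500 V.

V_s ≈ 88500 V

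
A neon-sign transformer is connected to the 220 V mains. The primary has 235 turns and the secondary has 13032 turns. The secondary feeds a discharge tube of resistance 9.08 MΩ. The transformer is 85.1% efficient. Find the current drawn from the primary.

I_p ≈ 0.0876 A

V_s = 220 × 13032/235 = 12200 V.
I_s = V_s/R = 12200/(9.08×10^6) = 0.0013436 A.
P_out = V_s I_s = 12200 × 0.0013436 = 16.393 W.
P_in = P_out/η = 16.393/0.851 = 19.263 W.
I_p = P_in/V_p = 19.263/220 = 0.0876 A.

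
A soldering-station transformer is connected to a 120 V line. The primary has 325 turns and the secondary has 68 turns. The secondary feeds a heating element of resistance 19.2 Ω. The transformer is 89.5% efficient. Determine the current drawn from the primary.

V_s = 120 × 68/325 = 25.108 V.
I_s = V_s/R = 25.108/19.2 = 1.3077 A.
P_out = V_s I_s = 25.108 × 1.3077 = 32.833 W.
P_in = P_out/η = 32.833/0.895 = 36.685 W.
I_p = P_in/V_p = 36.685/120 = 0.306 A.

I_p ≈ 0.306 A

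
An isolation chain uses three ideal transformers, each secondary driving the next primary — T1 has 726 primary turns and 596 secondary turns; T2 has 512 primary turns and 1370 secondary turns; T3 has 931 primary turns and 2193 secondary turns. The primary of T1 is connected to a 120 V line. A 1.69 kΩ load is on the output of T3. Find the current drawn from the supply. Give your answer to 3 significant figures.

Secondary of T1: V = 120.00 × 596/726 = 98.512 V.
Secondary of T2: V = 98.512 × 1370/512 = 263.60 V.
Secondary of T3: V = 263.60 × 2193/931 = 620.91 V.
I_load = 620.91/1690 = 0.36740 A, so P_out = 620.91 × 0.36740 = 228.13 W.
All ideal ⇒ P_in = P_out, so I_supply = 228.13/120 = 1.90 A.

I_supply ≈ 1.90 A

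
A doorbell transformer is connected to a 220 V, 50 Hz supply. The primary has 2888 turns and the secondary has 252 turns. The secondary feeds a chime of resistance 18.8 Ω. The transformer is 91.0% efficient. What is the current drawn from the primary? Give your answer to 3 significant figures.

V_s = 220 × 252/2888 = 19.197 V.
I_s = V_s/R = 19.197/18.8 = 1.0211 A.
P_out = V_s I_s = 19.197 × 1.0211 = 19.602 W.
P_in = P_out/η = 19.602/0.910 = 21.540 W.
I_p = P_in/V_p = 21.540/220 = 0.0979 A.

I_p ≈ 0.0979 A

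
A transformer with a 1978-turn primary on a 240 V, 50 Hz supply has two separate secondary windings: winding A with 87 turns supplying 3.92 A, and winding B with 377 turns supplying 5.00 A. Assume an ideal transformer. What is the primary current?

I_p ≈ 1.13 A

V_A = 240 × 87/1978 = 10.556 V; V_B = 240 × 377/1978 = 45.743 V.
P_out = V_A I_A + V_B I_B = 10.556×3.92 + 45.743×5.00 = 41.380 + 228.72 = 270.10 W.
Ideal ⇒ P_in = P_out, so I_p = P_out/V_p = 270.10/240 = 1.13 A.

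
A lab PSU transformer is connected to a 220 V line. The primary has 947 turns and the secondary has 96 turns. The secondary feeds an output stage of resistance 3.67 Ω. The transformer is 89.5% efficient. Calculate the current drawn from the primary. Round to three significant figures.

I_p ≈ 0.688 A

V_s = 220 × 96/947 = 22.302 V.
I_s = V_s/R = 22.302/3.67 = 6.0768 A.
P_out = V_s I_s = 22.302 × 6.0768 = 135.53 W.
P_in = P_out/η = 135.53/0.895 = 151.43 W.
I_p = P_in/V_p = 151.43/220 = 0.688 A.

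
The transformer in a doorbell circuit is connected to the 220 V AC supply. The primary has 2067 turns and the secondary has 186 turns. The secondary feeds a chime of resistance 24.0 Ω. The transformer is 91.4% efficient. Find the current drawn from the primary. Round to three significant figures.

V_s = 220 × 186/2067 = 19.797 V.
I_s = V_s/R = 19.797/24.0 = 0.82487 A.
P_out = V_s I_s = 19.797 × 0.82487 = 16.330 W.
P_in = P_out/η = 16.330/0.914 = 17.866 W.
I_p = P_in/V_p = 17.866/220 = 0.0812 A.

I_p ≈ 0.0812 A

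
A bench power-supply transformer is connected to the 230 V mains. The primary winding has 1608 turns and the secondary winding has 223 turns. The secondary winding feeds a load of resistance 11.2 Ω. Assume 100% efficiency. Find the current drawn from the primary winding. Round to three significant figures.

V_s = V_p × N_s/N_p = 230 × 223/1608 = 31.897 V.
I_s = V_s/R = 31.897/11.2 = 2.8479 A.
For an ideal transformer I_p N_p = I_s N_s, so I_p = 2.8479 × 223/1608 = 0.395 A.

I_p ≈ 0.395 A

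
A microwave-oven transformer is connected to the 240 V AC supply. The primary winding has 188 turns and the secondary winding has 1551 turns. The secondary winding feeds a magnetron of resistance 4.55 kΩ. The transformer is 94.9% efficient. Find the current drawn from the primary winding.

V_s = 240 × 1551/188 = 1980.0 V.
I_s = V_s/R = 1980.0/4550 = 0.43516 A.
P_out = V_s I_s = 1980.0 × 0.43516 = 861.63 W.
P_in = P_out/η = 861.63/0.949 = 907.93 W.
I_p = P_in/V_p = 907.93/240 = 3.78 A.

I_p ≈ 3.78 A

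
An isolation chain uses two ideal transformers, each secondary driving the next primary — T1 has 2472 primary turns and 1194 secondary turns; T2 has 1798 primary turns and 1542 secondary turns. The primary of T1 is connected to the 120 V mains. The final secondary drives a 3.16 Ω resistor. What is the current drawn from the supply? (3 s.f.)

After T1: V = 120.00 × 1194/2472 = 57.961 V.
After T2: V = 57.961 × 1542/1798 = 49.709 V.
I_load = 49.709/3.16 = 15.731 A, so P_out = 49.709 × 15.731 = 781.95 W.
All ideal ⇒ P_in = P_out, so I_supply = 781.95/120 = 6.52 A.

I_supply ≈ 6.52 A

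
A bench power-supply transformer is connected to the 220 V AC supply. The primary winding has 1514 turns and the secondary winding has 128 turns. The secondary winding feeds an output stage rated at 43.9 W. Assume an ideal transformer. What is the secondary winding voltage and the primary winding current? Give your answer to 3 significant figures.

V_s = V_p × N_s/N_p = 220 × 128/1514 = 18.600 V.
I_s = P/V_s = 43.9/18.600 = 2.3602 A.
I_p = I_s × N_s/N_p = 2.3602 × 128/1514 = 0.200 A.

V_s ≈ 18.6 V, I_p ≈ 0.200 A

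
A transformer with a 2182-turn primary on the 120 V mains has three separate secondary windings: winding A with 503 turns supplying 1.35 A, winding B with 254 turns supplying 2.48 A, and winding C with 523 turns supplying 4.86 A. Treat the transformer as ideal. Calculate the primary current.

I_p ≈ 1.76 A

V_A = 120 × 503/2182 = 27.663 V; V_B = 120 × 254/2182 = 13.969 V; V_C = 120 × 523/2182 = 28.763 V.
P_out = V_A I_A + V_B I_B + V_C I_C = 27.663×1.35 + 13.969×2.48 + 28.763×4.86 = 37.345 + 34.643 + 139.79 = 211.77 W.
Ideal ⇒ P_in = P_out, so I_p = P_out/V_p = 211.77/120 = 1.76 A.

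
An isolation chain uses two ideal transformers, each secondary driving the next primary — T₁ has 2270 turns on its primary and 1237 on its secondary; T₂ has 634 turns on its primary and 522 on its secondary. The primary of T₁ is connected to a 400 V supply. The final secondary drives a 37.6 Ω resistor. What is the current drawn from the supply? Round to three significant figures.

After T₁: V = 400.00 × 1237/2270 = 217.97 V.
After T₂: V = 217.97 × 522/634 = 179.47 V.
I_load = 179.47/37.6 = 4.7731 A, so P_out = 179.47 × 4.7731 = 856.61 W.
All ideal ⇒ P_in = P_out, so I_supply = 856.61/400 = 2.14 A.

I_supply ≈ 2.14 A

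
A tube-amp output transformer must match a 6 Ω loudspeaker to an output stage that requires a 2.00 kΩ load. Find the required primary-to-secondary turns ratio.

Z_p/Z_s = (N_p/N_s)², so N_p/N_s = √(2000/6) = √333 = 18.3.

N_p/N_s ≈ 18.3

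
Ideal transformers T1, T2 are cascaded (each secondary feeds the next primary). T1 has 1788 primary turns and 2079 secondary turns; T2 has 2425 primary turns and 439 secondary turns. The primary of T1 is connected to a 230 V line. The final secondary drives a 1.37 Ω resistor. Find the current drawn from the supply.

I_supply ≈ 7.44 A

Secondary of T1: V = 230.00 × 2079/1788 = 267.43 V.
Secondary of T2: V = 267.43 × 439/2425 = 48.414 V.
I_load = 48.414/1.37 = 35.338 A, so P_out = 48.414 × 35.338 = 1710.9 W.
All ideal ⇒ P_in = P_out, so I_supply = 1710.9/230 = 7.44 A.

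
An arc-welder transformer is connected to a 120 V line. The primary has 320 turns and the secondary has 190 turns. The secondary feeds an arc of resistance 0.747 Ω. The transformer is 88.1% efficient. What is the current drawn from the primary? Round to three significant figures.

V_s = 120 × 190/320 = 71.250 V.
I_s = V_s/R = 71.250/0.747 = 95.382 A.
P_out = V_s I_s = 71.250 × 95.382 = 6795.9 W.
P_in = P_out/η = 6795.9/0.881 = 7713.9 W.
I_p = P_in/V_p = 7713.9/120 = 64.3 A.

I_p ≈ 64.3 A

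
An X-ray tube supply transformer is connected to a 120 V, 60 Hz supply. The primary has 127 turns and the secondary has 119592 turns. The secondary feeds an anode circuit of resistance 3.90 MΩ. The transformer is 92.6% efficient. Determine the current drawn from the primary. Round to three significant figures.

V_s = 120 × 119592/127 = 113000 V.
I_s = V_s/R = 113000/(3.90×10^6) = 0.028974 A.
P_out = V_s I_s = 113000 × 0.028974 = 3274.1 W.
P_in = P_out/η = 3274.1/0.926 = 3535.8 W.
I_p = P_in/V_p = 3535.8/120 = 29.5 A.

I_p ≈ 29.5 A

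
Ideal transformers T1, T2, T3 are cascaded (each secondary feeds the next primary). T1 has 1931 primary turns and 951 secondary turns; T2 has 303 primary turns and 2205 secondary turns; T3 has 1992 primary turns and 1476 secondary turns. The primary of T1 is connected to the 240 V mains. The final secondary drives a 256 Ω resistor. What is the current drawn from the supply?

I_supply ≈ 6.61 A

Secondary of T1: V = 240.00 × 951/1931 = 118.20 V.
Secondary of T2: V = 118.20 × 2205/303 = 860.15 V.
Secondary of T3: V = 860.15 × 1476/1992 = 637.34 V.
I_load = 637.34/256 = 2.4896 A, so P_out = 637.34 × 2.4896 = 1586.7 W.
All ideal ⇒ P_in = P_out, so I_supply = 1586.7/240 = 6.61 A.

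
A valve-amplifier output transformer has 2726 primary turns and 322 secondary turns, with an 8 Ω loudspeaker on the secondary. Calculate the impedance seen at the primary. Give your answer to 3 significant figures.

Z_p = (N_p/N_s)² × Z_s = (2726/322)² × 8 = 573 Ω.

Z_p ≈ 573 Ω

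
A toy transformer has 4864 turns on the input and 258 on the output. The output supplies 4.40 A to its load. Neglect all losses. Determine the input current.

I_in ≈ 0.233 A

For an ideal transformer I_in/I_out = N_out/N_in, so I_in = 4.40 × 258/4864 = 0.233 A.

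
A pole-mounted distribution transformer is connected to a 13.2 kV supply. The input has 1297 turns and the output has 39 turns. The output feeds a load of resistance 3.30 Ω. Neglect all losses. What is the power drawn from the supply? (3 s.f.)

P ≈ 47700 W

V_out = V_in × N_out/N_in = 13200 × 39/1297 = 396.92 V.
I_out = V_out/R = 396.92/3.30 = 120.28 A.
I_in = I_out × N_out/N_in = 120.28 × 39/1297 = 3.6167 A.
P = V_in I_in = 13200 × 3.6167 = 47700 W.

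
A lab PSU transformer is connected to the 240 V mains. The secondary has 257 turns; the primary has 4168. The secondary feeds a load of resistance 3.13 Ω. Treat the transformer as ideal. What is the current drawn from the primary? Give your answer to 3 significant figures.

V_s = V_p × N_s/N_p = 240 × 257/4168 = 14.798 V.
I_s = V_s/R = 14.798/3.13 = 4.7279 A.
For an ideal transformer I_p N_p = I_s N_s, so I_p = 4.7279 × 257/4168 = 0.292 A.

I_p ≈ 0.292 A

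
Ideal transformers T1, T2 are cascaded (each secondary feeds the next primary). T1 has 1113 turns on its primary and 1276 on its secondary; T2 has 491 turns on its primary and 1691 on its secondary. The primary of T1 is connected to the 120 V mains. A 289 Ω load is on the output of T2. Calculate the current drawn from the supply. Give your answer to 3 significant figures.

Secondary of T1: V = 120.00 × 1276/1113 = 137.57 V.
Secondary of T2: V = 137.57 × 1691/491 = 473.80 V.
I_load = 473.80/289 = 1.6395 A, so P_out = 473.80 × 1.6395 = 776.78 W.
All ideal ⇒ P_in = P_out, so I_supply = 776.78/120 = 6.47 A.

I_supply ≈ 6.47 A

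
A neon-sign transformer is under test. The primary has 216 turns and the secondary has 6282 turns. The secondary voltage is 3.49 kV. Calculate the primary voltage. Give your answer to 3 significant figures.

V_p/V_s = N_p/N_s, so V_p = 3490 × 216/6282 = 120 V.

V_p ≈ 120 V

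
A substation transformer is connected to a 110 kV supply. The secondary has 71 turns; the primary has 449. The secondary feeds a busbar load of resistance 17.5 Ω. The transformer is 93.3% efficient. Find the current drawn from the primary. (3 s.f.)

V_s = 110000 × 71/449 = 17394 V.
I_s = V_s/R = 17394/17.5 = 993.95 A.
P_out = V_s I_s = 17394 × 993.95 = 1.7289×10^7 W.
P_in = P_out/η = 1.7289×10^7/0.933 = 1.8531×10^7 W.
I_p = P_in/V_p = 1.8531×10^7/110000 = 168 A.

I_p ≈ 168 A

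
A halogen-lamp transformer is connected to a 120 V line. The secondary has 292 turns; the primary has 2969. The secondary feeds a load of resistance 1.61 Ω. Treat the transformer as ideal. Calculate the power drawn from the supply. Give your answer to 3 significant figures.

P ≈ 86.5 W

V_s = V_p × N_s/N_p = 120 × 292/2969 = 11.802 V.
I_s = V_s/R = 11.802/1.61 = 7.3304 A.
I_p = I_s × N_s/N_p = 7.3304 × 292/2969 = 0.72094 A.
P = V_p I_p = 120 × 0.72094 = 86.5 W.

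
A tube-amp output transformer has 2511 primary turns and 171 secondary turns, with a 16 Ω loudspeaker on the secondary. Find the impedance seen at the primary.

Z_p ≈ 3450 Ω

Z_p = (N_p/N_s)² × Z_s = (2511/171)² × 16 = 3450 Ω.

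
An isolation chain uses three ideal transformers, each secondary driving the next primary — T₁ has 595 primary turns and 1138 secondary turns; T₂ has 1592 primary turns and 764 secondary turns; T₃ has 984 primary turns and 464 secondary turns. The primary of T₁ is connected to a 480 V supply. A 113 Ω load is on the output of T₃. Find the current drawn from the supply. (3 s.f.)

I_supply ≈ 0.796 A

After T₁: V = 480.00 × 1138/595 = 918.05 V.
After T₂: V = 918.05 × 764/1592 = 440.57 V.
After T₃: V = 440.57 × 464/984 = 207.75 V.
I_load = 207.75/113 = 1.8385 A, so P_out = 207.75 × 1.8385 = 381.95 W.
All ideal ⇒ P_in = P_out, so I_supply = 381.95/480 = 0.796 A.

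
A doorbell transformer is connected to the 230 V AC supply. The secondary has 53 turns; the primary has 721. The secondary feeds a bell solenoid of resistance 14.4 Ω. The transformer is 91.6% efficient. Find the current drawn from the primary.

I_p ≈ 0.0942 A

V_s = 230 × 53/721 = 16.907 V.
I_s = V_s/R = 16.907/14.4 = 1.1741 A.
P_out = V_s I_s = 16.907 × 1.1741 = 19.851 W.
P_in = P_out/η = 19.851/0.916 = 21.671 W.
I_p = P_in/V_p = 21.671/230 = 0.0942 A.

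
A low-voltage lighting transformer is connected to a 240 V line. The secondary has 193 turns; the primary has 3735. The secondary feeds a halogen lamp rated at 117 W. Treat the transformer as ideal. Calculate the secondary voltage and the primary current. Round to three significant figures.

V_s = V_p × N_s/N_p = 240 × 193/3735 = 12.402 V.
I_s = P/V_s = 117/12.402 = 9.4343 A.
I_p = I_s × N_s/N_p = 9.4343 × 193/3735 = 0.487 A.

V_s ≈ 12.4 V, I_p ≈ 0.487 A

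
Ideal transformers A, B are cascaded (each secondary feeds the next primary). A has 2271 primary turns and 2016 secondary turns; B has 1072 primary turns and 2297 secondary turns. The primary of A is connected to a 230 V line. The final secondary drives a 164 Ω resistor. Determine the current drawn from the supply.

Secondary of A: V = 230.00 × 2016/2271 = 204.17 V.
Secondary of B: V = 204.17 × 2297/1072 = 437.49 V.
I_load = 437.49/164 = 2.6676 A, so P_out = 437.49 × 2.6676 = 1167.1 W.
All ideal ⇒ P_in = P_out, so I_supply = 1167.1/230 = 5.07 A.

I_supply ≈ 5.07 A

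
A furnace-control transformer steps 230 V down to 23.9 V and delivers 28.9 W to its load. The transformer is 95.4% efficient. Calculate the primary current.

I_p ≈ 0.132 A

P_in = P_out/η = 28.9/0.954 = 30.294 W.
I_p = P_in/V_p = 30.294/230 = 0.132 A.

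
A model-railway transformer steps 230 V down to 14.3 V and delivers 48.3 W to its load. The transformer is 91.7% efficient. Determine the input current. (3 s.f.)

P_in = P_out/η = 48.3/0.917 = 52.672 W.
I_in = P_in/V_in = 52.672/230 = 0.229 A.

I_in ≈ 0.229 A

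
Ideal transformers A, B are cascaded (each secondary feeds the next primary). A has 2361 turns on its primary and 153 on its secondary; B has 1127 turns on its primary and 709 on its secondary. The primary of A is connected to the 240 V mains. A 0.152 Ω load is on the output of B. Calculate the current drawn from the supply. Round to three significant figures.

Secondary of A: V = 240.00 × 153/2361 = 15.553 V.
Secondary of B: V = 15.553 × 709/1127 = 9.7843 V.
I_load = 9.7843/0.152 = 64.370 A, so P_out = 9.7843 × 64.370 = 629.82 W.
All ideal ⇒ P_in = P_out, so I_supply = 629.82/240 = 2.62 A.

I_supply ≈ 2.62 A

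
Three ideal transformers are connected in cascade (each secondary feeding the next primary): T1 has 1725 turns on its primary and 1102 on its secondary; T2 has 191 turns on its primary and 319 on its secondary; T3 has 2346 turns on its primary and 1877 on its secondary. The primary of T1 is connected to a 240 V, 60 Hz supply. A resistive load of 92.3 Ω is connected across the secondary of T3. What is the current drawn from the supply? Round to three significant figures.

I_supply ≈ 1.89 A

Secondary of T1: V = 240.00 × 1102/1725 = 153.32 V.
Secondary of T2: V = 153.32 × 319/191 = 256.07 V.
Secondary of T3: V = 256.07 × 1877/2346 = 204.88 V.
I_load = 204.88/92.3 = 2.2197 A, so P_out = 204.88 × 2.2197 = 454.77 W.
All ideal ⇒ P_in = P_out, so I_supply = 454.77/240 = 1.89 A.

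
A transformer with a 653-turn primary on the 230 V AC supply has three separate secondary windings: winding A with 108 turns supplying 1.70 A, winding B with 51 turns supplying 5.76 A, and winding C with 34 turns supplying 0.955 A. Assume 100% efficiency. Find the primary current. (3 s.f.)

V_A = 230 × 108/653 = 38.040 V; V_B = 230 × 51/653 = 17.963 V; V_C = 230 × 34/653 = 11.975 V.
P_out = V_A I_A + V_B I_B + V_C I_C = 38.040×1.70 + 17.963×5.76 + 11.975×0.955 = 64.668 + 103.47 + 11.437 = 179.57 W.
Ideal ⇒ P_in = P_out, so I_p = P_out/V_p = 179.57/230 = 0.781 A.

I_p ≈ 0.781 A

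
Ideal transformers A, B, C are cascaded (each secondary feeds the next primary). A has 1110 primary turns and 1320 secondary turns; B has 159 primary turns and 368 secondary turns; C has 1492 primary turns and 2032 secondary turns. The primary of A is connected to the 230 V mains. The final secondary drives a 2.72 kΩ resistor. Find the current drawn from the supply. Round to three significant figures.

I_supply ≈ 1.19 A

Secondary of A: V = 230.00 × 1320/1110 = 273.51 V.
Secondary of B: V = 273.51 × 368/159 = 633.04 V.
Secondary of C: V = 633.04 × 2032/1492 = 862.15 V.
I_load = 862.15/2720 = 0.31697 A, so P_out = 862.15 × 0.31697 = 273.27 W.
All ideal ⇒ P_in = P_out, so I_supply = 273.27/230 = 1.19 A.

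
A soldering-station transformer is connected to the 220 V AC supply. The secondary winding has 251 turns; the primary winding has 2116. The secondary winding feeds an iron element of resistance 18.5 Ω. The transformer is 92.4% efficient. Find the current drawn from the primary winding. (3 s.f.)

V_s = 220 × 251/2116 = 26.096 V.
I_s = V_s/R = 26.096/18.5 = 1.4106 A.
P_out = V_s I_s = 26.096 × 1.4106 = 36.812 W.
P_in = P_out/η = 36.812/0.924 = 39.840 W.
I_p = P_in/V_p = 39.840/220 = 0.181 A.

I_p ≈ 0.181 A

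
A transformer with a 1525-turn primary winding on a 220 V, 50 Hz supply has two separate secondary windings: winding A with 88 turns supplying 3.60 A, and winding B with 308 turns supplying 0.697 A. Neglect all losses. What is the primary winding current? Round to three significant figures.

I_p ≈ 0.349 A

V_A = 220 × 88/1525 = 12.695 V; V_B = 220 × 308/1525 = 44.433 V.
P_out = V_A I_A + V_B I_B = 12.695×3.60 + 44.433×0.697 = 45.702 + 30.970 = 76.672 W.
Ideal ⇒ P_in = P_out, so I_p = P_out/V_p = 76.672/220 = 0.349 A.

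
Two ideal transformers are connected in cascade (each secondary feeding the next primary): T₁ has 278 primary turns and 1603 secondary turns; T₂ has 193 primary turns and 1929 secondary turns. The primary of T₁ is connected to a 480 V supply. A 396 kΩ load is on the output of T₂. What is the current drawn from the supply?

After T₁: V = 480.00 × 1603/278 = 2767.8 V.
After T₂: V = 2767.8 × 1929/193 = 27663 V.
I_load = 27663/396000 = 0.069857 A, so P_out = 27663 × 0.069857 = 1932.5 W.
All ideal ⇒ P_in = P_out, so I_supply = 1932.5/480 = 4.03 A.

I_supply ≈ 4.03 A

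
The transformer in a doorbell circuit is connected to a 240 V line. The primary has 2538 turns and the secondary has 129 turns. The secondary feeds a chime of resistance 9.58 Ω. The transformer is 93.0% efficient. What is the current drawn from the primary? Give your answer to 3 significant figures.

I_p ≈ 0.0696 A

V_s = 240 × 129/2538 = 12.199 V.
I_s = V_s/R = 12.199/9.58 = 1.2733 A.
P_out = V_s I_s = 12.199 × 1.2733 = 15.533 W.
P_in = P_out/η = 15.533/0.930 = 16.702 W.
I_p = P_in/V_p = 16.702/240 = 0.0696 A.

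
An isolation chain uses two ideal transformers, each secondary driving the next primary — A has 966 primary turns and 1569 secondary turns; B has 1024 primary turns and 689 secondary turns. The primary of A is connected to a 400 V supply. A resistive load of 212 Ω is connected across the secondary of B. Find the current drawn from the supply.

After A: V = 400.00 × 1569/966 = 649.69 V.
After B: V = 649.69 × 689/1024 = 437.14 V.
I_load = 437.14/212 = 2.0620 A, so P_out = 437.14 × 2.0620 = 901.39 W.
All ideal ⇒ P_in = P_out, so I_supply = 901.39/400 = 2.25 A.

I_supply ≈ 2.25 A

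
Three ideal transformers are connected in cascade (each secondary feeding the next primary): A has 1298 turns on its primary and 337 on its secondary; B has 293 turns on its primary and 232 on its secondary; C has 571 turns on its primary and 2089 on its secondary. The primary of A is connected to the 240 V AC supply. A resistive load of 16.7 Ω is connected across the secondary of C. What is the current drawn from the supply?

After A: V = 240.00 × 337/1298 = 62.311 V.
After B: V = 62.311 × 232/293 = 49.339 V.
After C: V = 49.339 × 2089/571 = 180.50 V.
I_load = 180.50/16.7 = 10.809 A, so P_out = 180.50 × 10.809 = 1951.0 W.
All ideal ⇒ P_in = P_out, so I_supply = 1951.0/240 = 8.13 A.

I_supply ≈ 8.13 A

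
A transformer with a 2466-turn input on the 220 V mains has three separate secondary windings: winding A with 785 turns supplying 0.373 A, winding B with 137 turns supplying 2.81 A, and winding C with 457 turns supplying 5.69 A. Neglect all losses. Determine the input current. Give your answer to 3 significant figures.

I_in ≈ 1.33 A

V_A = 220 × 785/2466 = 70.032 V; V_B = 220 × 137/2466 = 12.222 V; V_C = 220 × 457/2466 = 40.770 V.
P_out = V_A I_A + V_B I_B + V_C I_C = 70.032×0.373 + 12.222×2.81 + 40.770×5.69 = 26.122 + 34.344 + 231.98 = 292.45 W.
Ideal ⇒ P_in = P_out, so I_in = P_out/V_in = 292.45/220 = 1.33 A.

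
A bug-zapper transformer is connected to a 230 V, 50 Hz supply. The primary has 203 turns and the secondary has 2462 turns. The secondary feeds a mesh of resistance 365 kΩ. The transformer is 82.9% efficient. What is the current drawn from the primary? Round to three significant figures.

V_s = 230 × 2462/203 = 2789.5 V.
I_s = V_s/R = 2789.5/365000 = 0.0076424 A.
P_out = V_s I_s = 2789.5 × 0.0076424 = 21.318 W.
P_in = P_out/η = 21.318/0.829 = 25.715 W.
I_p = P_in/V_p = 25.715/230 = 0.112 A.

I_p ≈ 0.112 A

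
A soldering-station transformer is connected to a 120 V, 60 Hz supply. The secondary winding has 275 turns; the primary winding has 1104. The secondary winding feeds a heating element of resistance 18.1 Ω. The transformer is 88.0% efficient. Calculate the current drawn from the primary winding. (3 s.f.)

V_s = 120 × 275/1104 = 29.891 V.
I_s = V_s/R = 29.891/18.1 = 1.6515 A.
P_out = V_s I_s = 29.891 × 1.6515 = 49.364 W.
P_in = P_out/η = 49.364/0.880 = 56.096 W.
I_p = P_in/V_p = 56.096/120 = 0.467 A.

I_p ≈ 0.467 A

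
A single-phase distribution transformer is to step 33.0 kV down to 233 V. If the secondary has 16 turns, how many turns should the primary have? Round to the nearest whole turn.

N_p/N_s = V_p/V_s, so N_p = 16 × 33000/233 = 2266.1 ≈ 2266 turns.

N_p = 2266 turns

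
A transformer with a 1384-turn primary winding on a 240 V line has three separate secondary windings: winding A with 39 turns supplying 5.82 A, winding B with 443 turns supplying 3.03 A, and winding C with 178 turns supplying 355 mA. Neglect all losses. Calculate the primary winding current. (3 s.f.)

I_p ≈ 1.18 A

V_A = 240 × 39/1384 = 6.7630 V; V_B = 240 × 443/1384 = 76.821 V; V_C = 240 × 178/1384 = 30.867 V.
P_out = V_A I_A + V_B I_B + V_C I_C = 6.7630×5.82 + 76.821×3.03 + 30.867×0.355 = 39.361 + 232.77 + 10.958 = 283.09 W.
Ideal ⇒ P_in = P_out, so I_p = P_out/V_p = 283.09/240 = 1.18 A.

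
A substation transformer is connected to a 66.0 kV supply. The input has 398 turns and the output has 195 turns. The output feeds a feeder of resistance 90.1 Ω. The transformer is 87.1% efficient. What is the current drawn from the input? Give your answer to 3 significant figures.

I_in ≈ 202 A

V_out = 66000 × 195/398 = 32337 V.
I_out = V_out/R = 32337/90.1 = 358.90 A.
P_out = V_out I_out = 32337 × 358.90 = 1.1606×10^7 W.
P_in = P_out/η = 1.1606×10^7/0.871 = 1.3324×10^7 W.
I_in = P_in/V_in = 1.3324×10^7/66000 = 202 A.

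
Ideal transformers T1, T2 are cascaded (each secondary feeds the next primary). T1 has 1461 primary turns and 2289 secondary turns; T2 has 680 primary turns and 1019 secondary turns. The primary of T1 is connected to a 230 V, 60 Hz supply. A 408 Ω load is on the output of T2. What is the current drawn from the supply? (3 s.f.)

I_supply ≈ 3.11 A

After T1: V = 230.00 × 2289/1461 = 360.35 V.
After T2: V = 360.35 × 1019/680 = 539.99 V.
I_load = 539.99/408 = 1.3235 A, so P_out = 539.99 × 1.3235 = 714.69 W.
All ideal ⇒ P_in = P_out, so I_supply = 714.69/230 = 3.11 A.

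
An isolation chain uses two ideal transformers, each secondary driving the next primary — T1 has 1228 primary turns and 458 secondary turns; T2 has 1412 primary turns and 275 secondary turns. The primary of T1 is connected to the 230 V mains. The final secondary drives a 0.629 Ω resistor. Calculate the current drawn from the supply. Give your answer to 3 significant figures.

After T1: V = 230.00 × 458/1228 = 85.782 V.
After T2: V = 85.782 × 275/1412 = 16.707 V.
I_load = 16.707/0.629 = 26.561 A, so P_out = 16.707 × 26.561 = 443.75 W.
All ideal ⇒ P_in = P_out, so I_supply = 443.75/230 = 1.93 A.

I_supply ≈ 1.93 A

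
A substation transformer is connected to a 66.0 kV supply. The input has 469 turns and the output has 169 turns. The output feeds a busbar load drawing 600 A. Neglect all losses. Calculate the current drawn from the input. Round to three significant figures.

I_in ≈ 216 A

For an ideal transformer I_in N_in = I_out N_out, so I_in = 600 × 169/469 = 216 A.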